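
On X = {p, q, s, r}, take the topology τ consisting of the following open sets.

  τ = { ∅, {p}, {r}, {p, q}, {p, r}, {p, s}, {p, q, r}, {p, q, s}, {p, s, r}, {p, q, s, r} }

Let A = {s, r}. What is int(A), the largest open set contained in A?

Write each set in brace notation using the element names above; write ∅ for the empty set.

interior: largest open inside A is {r} (from ∅, {r})

{r}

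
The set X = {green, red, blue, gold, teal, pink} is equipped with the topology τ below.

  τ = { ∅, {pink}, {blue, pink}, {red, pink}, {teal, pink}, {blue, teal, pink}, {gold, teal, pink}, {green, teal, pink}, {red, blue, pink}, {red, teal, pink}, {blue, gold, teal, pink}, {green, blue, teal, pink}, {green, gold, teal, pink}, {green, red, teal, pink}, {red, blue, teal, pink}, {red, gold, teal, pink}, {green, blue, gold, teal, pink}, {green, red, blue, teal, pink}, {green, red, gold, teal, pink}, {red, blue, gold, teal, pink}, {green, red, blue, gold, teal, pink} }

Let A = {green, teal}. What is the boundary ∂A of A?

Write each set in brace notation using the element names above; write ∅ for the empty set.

open subsets of A: ∅; so int(A) = ∅
closure: X∖int(X∖A) = X∖{red, blue, pink} = {green, gold, teal}
∂A = {green, gold, teal} minus ∅ = {green, gold, teal}

{green, gold, teal}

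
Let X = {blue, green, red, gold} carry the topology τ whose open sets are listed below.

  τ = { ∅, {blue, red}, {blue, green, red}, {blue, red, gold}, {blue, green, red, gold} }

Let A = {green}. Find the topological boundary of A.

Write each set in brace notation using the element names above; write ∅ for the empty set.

U open, U⊆A: ∅. int(A) = ⋃ = ∅
X∖A={blue, red, gold}, int(X∖A)={blue, red, gold}, hence cl(A)={green}
∂A: remove int from cl → {green}

{green}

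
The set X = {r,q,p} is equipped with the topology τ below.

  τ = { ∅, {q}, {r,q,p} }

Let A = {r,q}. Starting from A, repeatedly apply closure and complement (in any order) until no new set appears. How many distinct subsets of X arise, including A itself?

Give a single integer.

6

complement {p}; its interior ∅; cl(A) = X∖∅ = {r,q,p}
With k = closure, c = complement:
  1. A     = {r,q}
  2. kA    = {r,q,p}
  3. cA    = {p}
  4. ckA   = ∅
  5. kcA   = {r,p}
  6. ckcA  = {q}
k, c of each give nothing new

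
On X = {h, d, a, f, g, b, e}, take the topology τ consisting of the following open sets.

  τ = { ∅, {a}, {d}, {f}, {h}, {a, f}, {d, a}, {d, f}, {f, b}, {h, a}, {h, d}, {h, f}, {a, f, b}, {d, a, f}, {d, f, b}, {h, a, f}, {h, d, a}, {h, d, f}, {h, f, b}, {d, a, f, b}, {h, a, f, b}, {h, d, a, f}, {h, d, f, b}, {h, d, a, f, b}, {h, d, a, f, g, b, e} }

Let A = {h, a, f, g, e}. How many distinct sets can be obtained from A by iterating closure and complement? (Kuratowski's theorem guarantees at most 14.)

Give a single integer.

8

closure: X∖int(X∖A) = X∖{d} = {h, a, f, g, b, e}
Let k=closure and c=complement:
  1. A     = {h, a, f, g, e}
  2. kA    = {h, a, f, g, b, e}
  3. cA    = {d, b}
  4. ckA   = {d}
  5. kcA   = {d, g, b, e}
  6. kckA  = {d, g, e}
  7. ckcA  = {h, a, f}
  8. ckckA = {h, a, f, b}
— saturated at 8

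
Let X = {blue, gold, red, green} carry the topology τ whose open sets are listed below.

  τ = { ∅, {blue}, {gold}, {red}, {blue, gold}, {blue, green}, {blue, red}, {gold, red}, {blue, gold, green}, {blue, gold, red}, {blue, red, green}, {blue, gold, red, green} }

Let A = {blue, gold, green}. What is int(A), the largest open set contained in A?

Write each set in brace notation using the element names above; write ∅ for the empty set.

open subsets of A: ∅, {gold}, {blue}, {blue, gold}, {blue, green}, {blue, gold, green}; so int(A) = {blue, gold, green}

{blue, gold, green}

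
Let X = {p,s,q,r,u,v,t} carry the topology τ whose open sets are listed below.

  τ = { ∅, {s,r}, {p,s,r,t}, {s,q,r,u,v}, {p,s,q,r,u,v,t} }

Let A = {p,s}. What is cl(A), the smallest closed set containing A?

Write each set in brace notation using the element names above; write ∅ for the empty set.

X∖A={q,r,u,v,t}, int(X∖A)=∅, hence cl(A)={p,s,q,r,u,v,t}

{p,s,q,r,u,v,t}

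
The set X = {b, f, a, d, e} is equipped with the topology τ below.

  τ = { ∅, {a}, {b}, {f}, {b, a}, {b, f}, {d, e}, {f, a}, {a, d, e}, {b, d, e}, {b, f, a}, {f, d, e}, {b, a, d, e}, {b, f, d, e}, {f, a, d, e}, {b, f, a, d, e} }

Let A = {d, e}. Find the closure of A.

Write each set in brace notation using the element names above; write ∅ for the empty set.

X∖A={b, f, a}, int(X∖A)={b, f, a}, hence cl(A)={d, e}

{d, e}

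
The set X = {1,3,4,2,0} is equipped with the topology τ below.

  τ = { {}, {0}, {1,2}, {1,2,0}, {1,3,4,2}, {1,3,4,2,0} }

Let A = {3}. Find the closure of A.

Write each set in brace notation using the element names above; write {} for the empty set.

{3,4}

complement {1,4,2,0}; its interior {1,2,0}; cl(A) = X∖{1,2,0} = {3,4}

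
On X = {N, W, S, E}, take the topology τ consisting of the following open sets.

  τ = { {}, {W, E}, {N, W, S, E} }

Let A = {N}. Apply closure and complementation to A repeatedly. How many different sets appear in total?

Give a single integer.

6

X∖A={W, S, E}, int(X∖A)={W, E}, hence cl(A)={N, S}
Orbit (k=closure, c=complement):
  1. A     = {N}
  2. kA    = {N, S}
  3. cA    = {W, S, E}
  4. ckA   = {W, E}
  5. kcA   = {N, W, S, E}
  6. ckcA  = {}
(closed under both — stop)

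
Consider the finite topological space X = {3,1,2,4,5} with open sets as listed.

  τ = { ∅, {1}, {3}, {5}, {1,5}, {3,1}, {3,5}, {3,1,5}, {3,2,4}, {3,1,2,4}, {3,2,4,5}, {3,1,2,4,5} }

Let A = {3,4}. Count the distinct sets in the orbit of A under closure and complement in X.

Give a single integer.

6

closure: X∖int(X∖A) = X∖{1,5} = {3,2,4}
Let k=closure and c=complement:
  1. A     = {3,4}
  2. kA    = {3,2,4}
  3. cA    = {1,2,5}
  4. ckA   = {1,5}
  5. kcA   = {1,2,4,5}
  6. ckcA  = {3}
— saturated at 6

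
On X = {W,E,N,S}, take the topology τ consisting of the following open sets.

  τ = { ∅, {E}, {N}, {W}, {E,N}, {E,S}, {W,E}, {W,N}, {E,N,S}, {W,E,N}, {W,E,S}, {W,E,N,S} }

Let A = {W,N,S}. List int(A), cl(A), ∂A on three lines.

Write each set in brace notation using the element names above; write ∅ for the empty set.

int(A) = {W,N}
cl(A)  = {W,N,S}
∂A     = {S}

open subsets of A: ∅, {N}, {W}, {W,N}; so int(A) = {W,N}
closure: X∖int(X∖A) = X∖{E} = {W,N,S}
∂A = {W,N,S} minus {W,N} = {S}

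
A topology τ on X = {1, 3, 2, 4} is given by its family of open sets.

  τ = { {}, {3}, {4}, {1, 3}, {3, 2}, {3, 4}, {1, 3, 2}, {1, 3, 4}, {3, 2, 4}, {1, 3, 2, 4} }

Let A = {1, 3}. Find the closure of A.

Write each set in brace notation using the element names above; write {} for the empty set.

cl via duality: int({2, 4}) = {4}, so X∖{4} = {1, 3, 2}

{1, 3, 2}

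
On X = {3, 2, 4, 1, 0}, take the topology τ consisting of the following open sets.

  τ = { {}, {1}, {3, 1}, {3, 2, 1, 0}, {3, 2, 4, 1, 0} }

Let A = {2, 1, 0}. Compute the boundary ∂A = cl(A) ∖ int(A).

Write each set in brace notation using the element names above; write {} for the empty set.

{3, 2, 4, 0}

U open, U⊆A: {}, {1}. int(A) = ⋃ = {1}
X∖A={3, 4}, int(X∖A)={}, hence cl(A)={3, 2, 4, 1, 0}
∂A: remove int from cl → {3, 2, 4, 0}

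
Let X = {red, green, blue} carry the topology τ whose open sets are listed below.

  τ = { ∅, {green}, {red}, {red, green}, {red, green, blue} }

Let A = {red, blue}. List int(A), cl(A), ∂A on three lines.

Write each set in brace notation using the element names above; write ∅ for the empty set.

int(A) = {red}
cl(A)  = {red, blue}
∂A     = {blue}

U open, U⊆A: ∅, {red}. int(A) = ⋃ = {red}
X∖A={green}, int(X∖A)={green}, hence cl(A)={red, blue}
∂A: remove int from cl → {blue}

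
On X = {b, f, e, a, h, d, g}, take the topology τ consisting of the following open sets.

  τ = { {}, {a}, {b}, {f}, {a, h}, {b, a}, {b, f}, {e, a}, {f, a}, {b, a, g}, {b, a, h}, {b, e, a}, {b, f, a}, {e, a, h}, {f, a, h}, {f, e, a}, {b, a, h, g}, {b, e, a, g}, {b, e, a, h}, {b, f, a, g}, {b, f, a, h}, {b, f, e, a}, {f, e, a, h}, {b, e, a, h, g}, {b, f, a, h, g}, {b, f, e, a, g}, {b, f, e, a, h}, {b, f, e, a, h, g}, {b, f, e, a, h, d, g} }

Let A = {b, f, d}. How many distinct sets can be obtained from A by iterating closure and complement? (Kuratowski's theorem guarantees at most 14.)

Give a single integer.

closure: X∖int(X∖A) = X∖{e, a, h} = {b, f, d, g}
Let k=closure and c=complement:
  1. A     = {b, f, d}
  2. kA    = {b, f, d, g}
  3. cA    = {e, a, h, g}
  4. ckA   = {e, a, h}
  5. kcA   = {e, a, h, d, g}
  6. ckcA  = {b, f}
— saturated at 6

6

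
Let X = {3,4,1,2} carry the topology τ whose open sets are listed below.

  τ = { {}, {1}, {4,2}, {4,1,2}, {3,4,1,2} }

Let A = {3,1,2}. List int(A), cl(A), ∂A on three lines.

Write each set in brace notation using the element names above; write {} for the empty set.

int(A) = {1}
cl(A)  = {3,4,1,2}
∂A     = {3,4,2}

open subsets of A: {}, {1}; so int(A) = {1}
closure: X∖int(X∖A) = X∖{} = {3,4,1,2}
∂A = {3,4,1,2} minus {1} = {3,4,2}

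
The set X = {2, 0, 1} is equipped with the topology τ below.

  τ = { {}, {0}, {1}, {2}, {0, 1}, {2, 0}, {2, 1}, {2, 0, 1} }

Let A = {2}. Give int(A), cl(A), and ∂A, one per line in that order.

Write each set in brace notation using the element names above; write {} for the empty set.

int(A) = {2}
cl(A)  = {2}
∂A     = {}

open subsets of A: {}, {2}; so int(A) = {2}
closure: X∖int(X∖A) = X∖{0, 1} = {2}
∂A = {2} minus {2} = {}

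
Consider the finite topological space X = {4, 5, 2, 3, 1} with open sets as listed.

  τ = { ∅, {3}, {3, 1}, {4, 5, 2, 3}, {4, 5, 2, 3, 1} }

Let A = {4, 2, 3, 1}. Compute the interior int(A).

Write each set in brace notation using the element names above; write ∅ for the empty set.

opens ⊆ A: ∅, {3}, {3, 1}; union → int = {3, 1}

{3, 1}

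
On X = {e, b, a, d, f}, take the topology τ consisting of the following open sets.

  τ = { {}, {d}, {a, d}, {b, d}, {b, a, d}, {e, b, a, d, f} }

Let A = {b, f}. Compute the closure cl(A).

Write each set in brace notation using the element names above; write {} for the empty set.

{e, b, f}

closure: X∖int(X∖A) = X∖{a, d} = {e, b, f}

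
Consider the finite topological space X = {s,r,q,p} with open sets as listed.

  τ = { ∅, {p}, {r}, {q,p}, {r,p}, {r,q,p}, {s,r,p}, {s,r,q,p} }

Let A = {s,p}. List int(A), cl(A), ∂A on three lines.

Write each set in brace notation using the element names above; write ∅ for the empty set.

interior: largest open inside A is {p} (from ∅, {p})
cl via duality: int({r,q}) = {r}, so X∖{r} = {s,q,p}
cl∖int = {s,q}

int(A) = {p}
cl(A)  = {s,q,p}
∂A     = {s,q}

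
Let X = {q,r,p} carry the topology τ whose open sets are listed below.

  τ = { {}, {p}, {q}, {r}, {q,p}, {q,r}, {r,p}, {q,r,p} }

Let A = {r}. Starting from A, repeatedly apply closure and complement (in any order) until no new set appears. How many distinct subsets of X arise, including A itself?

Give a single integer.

closure: X∖int(X∖A) = X∖{q,p} = {r}
Let k=closure and c=complement:
  1. A     = {r}
  2. cA    = {q,p}
— saturated at 2

2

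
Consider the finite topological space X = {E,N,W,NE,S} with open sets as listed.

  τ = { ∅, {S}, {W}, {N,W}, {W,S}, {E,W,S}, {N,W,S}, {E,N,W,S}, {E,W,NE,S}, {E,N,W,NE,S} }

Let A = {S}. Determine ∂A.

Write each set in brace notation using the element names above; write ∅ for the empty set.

opens ⊆ A: ∅, {S}; union → int = {S}
complement {E,N,W,NE}; its interior {N,W}; cl(A) = X∖{N,W} = {E,NE,S}
boundary = {E,NE,S} ∖ {S} = {E,NE}

{E,NE}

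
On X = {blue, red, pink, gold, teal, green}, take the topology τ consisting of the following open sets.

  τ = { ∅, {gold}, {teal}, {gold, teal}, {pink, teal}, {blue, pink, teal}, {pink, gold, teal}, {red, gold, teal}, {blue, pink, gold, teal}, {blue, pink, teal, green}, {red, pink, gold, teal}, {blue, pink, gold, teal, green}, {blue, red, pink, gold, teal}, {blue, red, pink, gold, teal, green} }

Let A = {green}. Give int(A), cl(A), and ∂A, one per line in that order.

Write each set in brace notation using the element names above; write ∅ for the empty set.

int(A) = ∅
cl(A)  = {green}
∂A     = {green}

open subsets of A: ∅; so int(A) = ∅
closure: X∖int(X∖A) = X∖{blue, red, pink, gold, teal} = {green}
∂A = {green} minus ∅ = {green}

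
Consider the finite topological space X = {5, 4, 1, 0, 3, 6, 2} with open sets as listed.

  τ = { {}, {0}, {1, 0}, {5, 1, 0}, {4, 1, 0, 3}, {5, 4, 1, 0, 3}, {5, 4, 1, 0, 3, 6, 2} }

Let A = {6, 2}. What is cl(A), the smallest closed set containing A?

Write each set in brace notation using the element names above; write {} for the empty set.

{6, 2}

closure: X∖int(X∖A) = X∖{5, 4, 1, 0, 3} = {6, 2}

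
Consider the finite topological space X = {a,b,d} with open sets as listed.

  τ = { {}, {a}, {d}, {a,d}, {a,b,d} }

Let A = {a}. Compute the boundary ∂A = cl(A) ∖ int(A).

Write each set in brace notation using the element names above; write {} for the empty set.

U open, U⊆A: {}, {a}. int(A) = ⋃ = {a}
X∖A={b,d}, int(X∖A)={d}, hence cl(A)={a,b}
∂A: remove int from cl → {b}

{b}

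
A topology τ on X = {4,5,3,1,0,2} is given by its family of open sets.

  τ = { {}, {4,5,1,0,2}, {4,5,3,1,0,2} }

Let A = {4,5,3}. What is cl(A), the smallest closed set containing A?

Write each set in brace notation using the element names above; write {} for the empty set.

{4,5,3,1,0,2}

X∖A={1,0,2}, int(X∖A)={}, hence cl(A)={4,5,3,1,0,2}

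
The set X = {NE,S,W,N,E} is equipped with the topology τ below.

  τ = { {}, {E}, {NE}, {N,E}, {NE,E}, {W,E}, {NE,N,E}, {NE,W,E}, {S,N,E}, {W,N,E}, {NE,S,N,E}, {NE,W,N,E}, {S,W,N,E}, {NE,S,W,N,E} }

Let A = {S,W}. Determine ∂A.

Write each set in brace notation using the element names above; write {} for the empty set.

{S,W}

interior: largest open inside A is {} (from {})
cl via duality: int({NE,N,E}) = {NE,N,E}, so X∖{NE,N,E} = {S,W}
cl∖int = {S,W}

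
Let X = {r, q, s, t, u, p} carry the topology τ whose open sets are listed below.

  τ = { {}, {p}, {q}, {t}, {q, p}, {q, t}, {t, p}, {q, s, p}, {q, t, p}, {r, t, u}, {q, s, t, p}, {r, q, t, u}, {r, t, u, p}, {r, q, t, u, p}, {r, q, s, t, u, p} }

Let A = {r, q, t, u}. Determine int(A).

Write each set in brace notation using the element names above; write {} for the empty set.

{r, q, t, u}

interior: largest open inside A is {r, q, t, u} (from {}, {t}, {q}, {q, t}, {r, t, u}, {r, q, t, u})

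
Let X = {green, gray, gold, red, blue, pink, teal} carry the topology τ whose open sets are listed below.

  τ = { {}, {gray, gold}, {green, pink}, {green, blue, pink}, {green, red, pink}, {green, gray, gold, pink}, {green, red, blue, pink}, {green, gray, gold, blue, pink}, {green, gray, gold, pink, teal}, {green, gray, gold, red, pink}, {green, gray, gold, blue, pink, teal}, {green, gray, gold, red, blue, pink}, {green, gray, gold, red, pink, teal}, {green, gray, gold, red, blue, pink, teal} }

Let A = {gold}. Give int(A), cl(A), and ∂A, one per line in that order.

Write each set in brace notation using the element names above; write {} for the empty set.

int(A) = {}
cl(A)  = {gray, gold, teal}
∂A     = {gray, gold, teal}

opens ⊆ A: {}; union → int = {}
complement {green, gray, red, blue, pink, teal}; its interior {green, red, blue, pink}; cl(A) = X∖{green, red, blue, pink} = {gray, gold, teal}
boundary = {gray, gold, teal} ∖ {} = {gray, gold, teal}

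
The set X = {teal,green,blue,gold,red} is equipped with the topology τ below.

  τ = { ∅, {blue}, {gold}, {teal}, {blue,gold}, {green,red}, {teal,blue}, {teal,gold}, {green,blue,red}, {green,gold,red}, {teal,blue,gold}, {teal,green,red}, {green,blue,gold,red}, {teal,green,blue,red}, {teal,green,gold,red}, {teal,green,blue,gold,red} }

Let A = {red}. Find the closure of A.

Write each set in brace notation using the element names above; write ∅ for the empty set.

X∖A={teal,green,blue,gold}, int(X∖A)={teal,blue,gold}, hence cl(A)={green,red}

{green,red}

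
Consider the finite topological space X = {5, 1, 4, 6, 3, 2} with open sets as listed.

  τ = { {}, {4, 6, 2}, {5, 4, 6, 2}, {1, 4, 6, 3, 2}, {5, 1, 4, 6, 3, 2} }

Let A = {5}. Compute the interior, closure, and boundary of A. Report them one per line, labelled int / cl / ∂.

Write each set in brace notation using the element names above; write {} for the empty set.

int(A) = {}
cl(A)  = {5}
∂A     = {5}

interior: largest open inside A is {} (from {})
cl via duality: int({1, 4, 6, 3, 2}) = {1, 4, 6, 3, 2}, so X∖{1, 4, 6, 3, 2} = {5}
cl∖int = {5}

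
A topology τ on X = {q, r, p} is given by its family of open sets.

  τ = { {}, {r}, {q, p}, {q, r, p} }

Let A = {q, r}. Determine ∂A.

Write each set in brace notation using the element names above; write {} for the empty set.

{q, p}

open subsets of A: {}, {r}; so int(A) = {r}
closure: X∖int(X∖A) = X∖{} = {q, r, p}
∂A = {q, r, p} minus {r} = {q, p}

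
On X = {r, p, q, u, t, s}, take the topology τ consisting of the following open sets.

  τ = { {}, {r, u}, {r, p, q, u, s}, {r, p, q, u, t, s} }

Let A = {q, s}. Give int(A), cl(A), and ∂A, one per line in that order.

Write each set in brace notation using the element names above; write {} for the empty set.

int(A) = {}
cl(A)  = {p, q, t, s}
∂A     = {p, q, t, s}

interior: largest open inside A is {} (from {})
cl via duality: int({r, p, u, t}) = {r, u}, so X∖{r, u} = {p, q, t, s}
cl∖int = {p, q, t, s}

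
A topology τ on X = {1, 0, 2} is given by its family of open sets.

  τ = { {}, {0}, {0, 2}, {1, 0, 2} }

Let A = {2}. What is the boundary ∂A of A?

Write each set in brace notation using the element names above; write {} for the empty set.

{1, 2}

U open, U⊆A: {}. int(A) = ⋃ = {}
X∖A={1, 0}, int(X∖A)={0}, hence cl(A)={1, 2}
∂A: remove int from cl → {1, 2}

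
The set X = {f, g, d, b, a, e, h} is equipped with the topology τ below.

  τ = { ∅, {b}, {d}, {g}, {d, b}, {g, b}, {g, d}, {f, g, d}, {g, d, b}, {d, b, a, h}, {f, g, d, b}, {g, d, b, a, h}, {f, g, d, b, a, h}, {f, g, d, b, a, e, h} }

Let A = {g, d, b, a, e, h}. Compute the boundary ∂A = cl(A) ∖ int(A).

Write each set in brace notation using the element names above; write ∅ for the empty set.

opens ⊆ A: ∅, {b}, {g}, {d}, {g, b}, {g, d}, {d, b}, {g, d, b}, {d, b, a, h}, {g, d, b, a, h}; union → int = {g, d, b, a, h}
complement {f}; its interior ∅; cl(A) = X∖∅ = {f, g, d, b, a, e, h}
boundary = {f, g, d, b, a, e, h} ∖ {g, d, b, a, h} = {f, e}

{f, e}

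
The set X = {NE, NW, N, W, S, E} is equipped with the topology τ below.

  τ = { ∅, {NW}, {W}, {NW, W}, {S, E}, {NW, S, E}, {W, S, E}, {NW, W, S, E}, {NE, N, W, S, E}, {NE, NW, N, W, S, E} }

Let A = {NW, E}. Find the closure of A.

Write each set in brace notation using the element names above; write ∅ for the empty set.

{NE, NW, N, S, E}

cl via duality: int({NE, N, W, S}) = {W}, so X∖{W} = {NE, NW, N, S, E}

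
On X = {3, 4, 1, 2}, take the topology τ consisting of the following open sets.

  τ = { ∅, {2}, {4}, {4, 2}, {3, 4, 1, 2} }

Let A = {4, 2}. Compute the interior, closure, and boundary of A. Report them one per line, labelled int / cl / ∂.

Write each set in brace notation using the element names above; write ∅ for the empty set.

int(A) = {4, 2}
cl(A)  = {3, 4, 1, 2}
∂A     = {3, 1}

opens ⊆ A: ∅, {2}, {4}, {4, 2}; union → int = {4, 2}
complement {3, 1}; its interior ∅; cl(A) = X∖∅ = {3, 4, 1, 2}
boundary = {3, 4, 1, 2} ∖ {4, 2} = {3, 1}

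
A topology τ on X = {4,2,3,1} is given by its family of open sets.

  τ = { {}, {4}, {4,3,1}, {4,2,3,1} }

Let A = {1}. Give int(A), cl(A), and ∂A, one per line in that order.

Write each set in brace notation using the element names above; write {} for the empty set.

U open, U⊆A: {}. int(A) = ⋃ = {}
X∖A={4,2,3}, int(X∖A)={4}, hence cl(A)={2,3,1}
∂A: remove int from cl → {2,3,1}

int(A) = {}
cl(A)  = {2,3,1}
∂A     = {2,3,1}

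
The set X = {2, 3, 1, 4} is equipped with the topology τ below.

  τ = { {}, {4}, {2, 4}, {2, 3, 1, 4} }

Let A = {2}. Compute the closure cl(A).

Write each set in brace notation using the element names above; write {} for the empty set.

{2, 3, 1}

closure: X∖int(X∖A) = X∖{4} = {2, 3, 1}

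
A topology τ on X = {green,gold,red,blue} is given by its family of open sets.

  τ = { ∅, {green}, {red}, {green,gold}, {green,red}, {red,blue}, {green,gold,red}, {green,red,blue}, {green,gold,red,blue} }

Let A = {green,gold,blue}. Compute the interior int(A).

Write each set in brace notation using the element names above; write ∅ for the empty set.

opens ⊆ A: ∅, {green}, {green,gold}; union → int = {green,gold}

{green,gold}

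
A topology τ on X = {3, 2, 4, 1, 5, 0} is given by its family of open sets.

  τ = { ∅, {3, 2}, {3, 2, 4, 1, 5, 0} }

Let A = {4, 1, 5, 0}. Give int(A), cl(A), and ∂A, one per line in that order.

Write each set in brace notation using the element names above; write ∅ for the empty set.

int(A) = ∅
cl(A)  = {4, 1, 5, 0}
∂A     = {4, 1, 5, 0}

interior: largest open inside A is ∅ (from ∅)
cl via duality: int({3, 2}) = {3, 2}, so X∖{3, 2} = {4, 1, 5, 0}
cl∖int = {4, 1, 5, 0}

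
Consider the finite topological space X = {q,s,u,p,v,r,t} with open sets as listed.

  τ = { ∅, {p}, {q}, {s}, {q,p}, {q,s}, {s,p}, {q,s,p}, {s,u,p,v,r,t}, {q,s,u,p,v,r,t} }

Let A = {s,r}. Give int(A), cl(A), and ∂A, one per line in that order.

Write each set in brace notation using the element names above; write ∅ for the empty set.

int(A) = {s}
cl(A)  = {s,u,v,r,t}
∂A     = {u,v,r,t}

opens ⊆ A: ∅, {s}; union → int = {s}
complement {q,u,p,v,t}; its interior {q,p}; cl(A) = X∖{q,p} = {s,u,v,r,t}
boundary = {s,u,v,r,t} ∖ {s} = {u,v,r,t}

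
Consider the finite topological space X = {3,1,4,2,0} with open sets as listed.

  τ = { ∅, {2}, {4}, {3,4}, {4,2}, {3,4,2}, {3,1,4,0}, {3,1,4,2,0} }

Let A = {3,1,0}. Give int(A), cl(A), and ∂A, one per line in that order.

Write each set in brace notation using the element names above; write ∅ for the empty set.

interior: largest open inside A is ∅ (from ∅)
cl via duality: int({4,2}) = {4,2}, so X∖{4,2} = {3,1,0}
cl∖int = {3,1,0}

int(A) = ∅
cl(A)  = {3,1,0}
∂A     = {3,1,0}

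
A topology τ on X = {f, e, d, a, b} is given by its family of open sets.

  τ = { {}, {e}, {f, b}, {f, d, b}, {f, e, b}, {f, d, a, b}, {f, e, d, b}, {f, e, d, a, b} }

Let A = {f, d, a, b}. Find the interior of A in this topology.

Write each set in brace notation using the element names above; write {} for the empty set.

interior: largest open inside A is {f, d, a, b} (from {}, {f, b}, {f, d, b}, {f, d, a, b})

{f, d, a, b}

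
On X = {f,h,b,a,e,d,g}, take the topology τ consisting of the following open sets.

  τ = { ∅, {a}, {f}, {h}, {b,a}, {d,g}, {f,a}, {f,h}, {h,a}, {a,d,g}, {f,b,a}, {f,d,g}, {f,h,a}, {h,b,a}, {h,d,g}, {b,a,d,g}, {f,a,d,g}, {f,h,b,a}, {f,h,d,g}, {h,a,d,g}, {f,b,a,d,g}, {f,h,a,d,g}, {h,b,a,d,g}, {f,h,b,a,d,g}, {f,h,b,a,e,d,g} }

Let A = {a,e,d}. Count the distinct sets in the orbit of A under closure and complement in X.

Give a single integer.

12

complement {f,h,b,g}; its interior {f,h}; cl(A) = X∖{f,h} = {b,a,e,d,g}
With k = closure, c = complement:
  1. A     = {a,e,d}
  2. kA    = {b,a,e,d,g}
  3. cA    = {f,h,b,g}
  4. ckA   = {f,h}
  5. kcA   = {f,h,b,e,d,g}
  6. kckA  = {f,h,e}
  7. ckcA  = {a}
  8. ckckA = {b,a,d,g}
  9. kckcA = {b,a,e}
  10. ckckcA = {f,h,d,g}
  11. kckckcA = {f,h,e,d,g}
  12. ckckckcA = {b,a}
k, c of each give nothing new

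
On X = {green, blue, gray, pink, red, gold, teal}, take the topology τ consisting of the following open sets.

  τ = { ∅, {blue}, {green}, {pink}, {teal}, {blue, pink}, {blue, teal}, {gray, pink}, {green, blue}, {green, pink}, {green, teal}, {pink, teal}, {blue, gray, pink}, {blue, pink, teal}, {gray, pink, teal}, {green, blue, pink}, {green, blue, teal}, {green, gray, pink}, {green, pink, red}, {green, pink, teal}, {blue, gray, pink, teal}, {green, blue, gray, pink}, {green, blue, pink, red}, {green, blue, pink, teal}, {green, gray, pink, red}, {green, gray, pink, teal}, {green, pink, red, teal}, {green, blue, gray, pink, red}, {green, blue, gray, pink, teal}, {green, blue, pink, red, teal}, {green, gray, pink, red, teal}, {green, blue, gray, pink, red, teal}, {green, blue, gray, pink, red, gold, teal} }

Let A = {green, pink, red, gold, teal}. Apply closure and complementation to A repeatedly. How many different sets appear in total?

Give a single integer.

8

cl via duality: int({blue, gray}) = {blue}, so X∖{blue} = {green, gray, pink, red, gold, teal}
Write k for closure, c for complement:
  1. A     = {green, pink, red, gold, teal}
  2. kA    = {green, gray, pink, red, gold, teal}
  3. cA    = {blue, gray}
  4. ckA   = {blue}
  5. kcA   = {blue, gray, gold}
  6. kckA  = {blue, gold}
  7. ckcA  = {green, pink, red, teal}
  8. ckckA = {green, gray, pink, red, teal}
applying k or c yields no new set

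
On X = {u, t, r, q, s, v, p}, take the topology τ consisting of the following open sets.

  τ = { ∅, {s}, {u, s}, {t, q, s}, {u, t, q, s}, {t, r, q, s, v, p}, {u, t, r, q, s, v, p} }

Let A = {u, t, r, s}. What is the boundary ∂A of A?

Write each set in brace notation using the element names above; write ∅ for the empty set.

{t, r, q, v, p}

open subsets of A: ∅, {s}, {u, s}; so int(A) = {u, s}
closure: X∖int(X∖A) = X∖∅ = {u, t, r, q, s, v, p}
∂A = {u, t, r, q, s, v, p} minus {u, s} = {t, r, q, v, p}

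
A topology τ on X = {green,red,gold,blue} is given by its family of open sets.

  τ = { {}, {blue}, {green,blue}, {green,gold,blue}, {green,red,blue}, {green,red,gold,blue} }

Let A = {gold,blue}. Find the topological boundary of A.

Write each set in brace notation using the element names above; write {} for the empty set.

opens ⊆ A: {}, {blue}; union → int = {blue}
complement {green,red}; its interior {}; cl(A) = X∖{} = {green,red,gold,blue}
boundary = {green,red,gold,blue} ∖ {blue} = {green,red,gold}

{green,red,gold}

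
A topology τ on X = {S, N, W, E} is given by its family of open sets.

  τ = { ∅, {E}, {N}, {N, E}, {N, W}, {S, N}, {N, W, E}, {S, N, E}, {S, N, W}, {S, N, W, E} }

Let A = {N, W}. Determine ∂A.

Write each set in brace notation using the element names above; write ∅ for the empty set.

interior: largest open inside A is {N, W} (from ∅, {N}, {N, W})
cl via duality: int({S, E}) = {E}, so X∖{E} = {S, N, W}
cl∖int = {S}

{S}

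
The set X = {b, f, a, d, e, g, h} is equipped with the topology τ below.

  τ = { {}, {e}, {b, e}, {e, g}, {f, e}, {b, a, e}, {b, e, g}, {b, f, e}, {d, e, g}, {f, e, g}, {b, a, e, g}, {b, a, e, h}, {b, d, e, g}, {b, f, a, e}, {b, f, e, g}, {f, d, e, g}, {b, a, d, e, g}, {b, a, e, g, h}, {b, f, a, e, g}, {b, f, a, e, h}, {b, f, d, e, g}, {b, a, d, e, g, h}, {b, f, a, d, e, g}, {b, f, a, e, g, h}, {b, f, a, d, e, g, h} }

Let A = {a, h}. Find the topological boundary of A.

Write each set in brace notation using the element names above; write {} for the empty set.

interior: largest open inside A is {} (from {})
cl via duality: int({b, f, d, e, g}) = {b, f, d, e, g}, so X∖{b, f, d, e, g} = {a, h}
cl∖int = {a, h}

{a, h}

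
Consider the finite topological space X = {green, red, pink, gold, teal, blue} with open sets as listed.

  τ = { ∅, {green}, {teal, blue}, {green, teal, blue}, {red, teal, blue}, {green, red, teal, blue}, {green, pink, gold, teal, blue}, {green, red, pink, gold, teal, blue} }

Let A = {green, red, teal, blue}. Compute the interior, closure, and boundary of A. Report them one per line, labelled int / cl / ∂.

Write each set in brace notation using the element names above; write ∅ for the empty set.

opens ⊆ A: ∅, {green}, {teal, blue}, {red, teal, blue}, {green, teal, blue}, {green, red, teal, blue}; union → int = {green, red, teal, blue}
complement {pink, gold}; its interior ∅; cl(A) = X∖∅ = {green, red, pink, gold, teal, blue}
boundary = {green, red, pink, gold, teal, blue} ∖ {green, red, teal, blue} = {pink, gold}

int(A) = {green, red, teal, blue}
cl(A)  = {green, red, pink, gold, teal, blue}
∂A     = {pink, gold}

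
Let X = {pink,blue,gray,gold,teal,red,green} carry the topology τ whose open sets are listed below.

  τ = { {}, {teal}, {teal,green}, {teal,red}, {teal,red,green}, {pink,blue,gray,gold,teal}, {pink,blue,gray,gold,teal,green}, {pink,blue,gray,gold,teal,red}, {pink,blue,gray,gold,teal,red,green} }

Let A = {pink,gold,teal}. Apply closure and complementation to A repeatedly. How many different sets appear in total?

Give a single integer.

cl via duality: int({blue,gray,red,green}) = {}, so X∖{} = {pink,blue,gray,gold,teal,red,green}
Write k for closure, c for complement:
  1. A     = {pink,gold,teal}
  2. kA    = {pink,blue,gray,gold,teal,red,green}
  3. cA    = {blue,gray,red,green}
  4. ckA   = {}
  5. kcA   = {pink,blue,gray,gold,red,green}
  6. ckcA  = {teal}
applying k or c yields no new set

6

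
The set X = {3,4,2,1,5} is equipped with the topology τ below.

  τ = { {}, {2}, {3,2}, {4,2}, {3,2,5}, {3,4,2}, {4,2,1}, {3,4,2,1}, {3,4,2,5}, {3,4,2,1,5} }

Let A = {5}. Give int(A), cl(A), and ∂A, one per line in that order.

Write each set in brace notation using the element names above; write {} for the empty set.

open subsets of A: {}; so int(A) = {}
closure: X∖int(X∖A) = X∖{3,4,2,1} = {5}
∂A = {5} minus {} = {5}

int(A) = {}
cl(A)  = {5}
∂A     = {5}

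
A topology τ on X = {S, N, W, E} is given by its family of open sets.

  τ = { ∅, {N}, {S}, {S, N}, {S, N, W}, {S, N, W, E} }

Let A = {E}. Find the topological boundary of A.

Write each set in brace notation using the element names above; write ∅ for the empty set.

open subsets of A: ∅; so int(A) = ∅
closure: X∖int(X∖A) = X∖{S, N, W} = {E}
∂A = {E} minus ∅ = {E}

{E}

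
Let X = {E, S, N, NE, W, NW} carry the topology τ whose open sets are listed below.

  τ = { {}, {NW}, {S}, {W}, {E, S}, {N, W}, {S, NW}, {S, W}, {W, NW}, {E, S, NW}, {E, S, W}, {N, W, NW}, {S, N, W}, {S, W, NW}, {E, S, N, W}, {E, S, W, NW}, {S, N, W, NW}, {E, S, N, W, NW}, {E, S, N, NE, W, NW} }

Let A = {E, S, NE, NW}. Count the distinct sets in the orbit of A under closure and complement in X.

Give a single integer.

closure: X∖int(X∖A) = X∖{N, W} = {E, S, NE, NW}
Let k=closure and c=complement:
  1. A     = {E, S, NE, NW}
  2. cA    = {N, W}
  3. kcA   = {N, NE, W}
  4. ckcA  = {E, S, NW}
— saturated at 4

4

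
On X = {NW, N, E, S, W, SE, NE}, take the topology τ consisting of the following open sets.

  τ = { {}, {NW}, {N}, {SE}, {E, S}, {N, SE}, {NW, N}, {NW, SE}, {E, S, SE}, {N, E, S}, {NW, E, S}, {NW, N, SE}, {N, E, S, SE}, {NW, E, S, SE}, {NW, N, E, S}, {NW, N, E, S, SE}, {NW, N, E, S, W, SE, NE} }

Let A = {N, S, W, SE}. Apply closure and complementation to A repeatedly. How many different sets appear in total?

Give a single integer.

X∖A={NW, E, NE}, int(X∖A)={NW}, hence cl(A)={N, E, S, W, SE, NE}
Orbit (k=closure, c=complement):
  1. A     = {N, S, W, SE}
  2. kA    = {N, E, S, W, SE, NE}
  3. cA    = {NW, E, NE}
  4. ckA   = {NW}
  5. kcA   = {NW, E, S, W, NE}
  6. kckA  = {NW, W, NE}
  7. ckcA  = {N, SE}
  8. ckckA = {N, E, S, SE}
  9. kckcA = {N, W, SE, NE}
  10. ckckcA = {NW, E, S}
(closed under both — stop)

10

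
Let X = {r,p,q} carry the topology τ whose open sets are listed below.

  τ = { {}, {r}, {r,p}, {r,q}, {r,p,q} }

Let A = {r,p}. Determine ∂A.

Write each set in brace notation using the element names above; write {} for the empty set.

interior: largest open inside A is {r,p} (from {}, {r}, {r,p})
cl via duality: int({q}) = {}, so X∖{} = {r,p,q}
cl∖int = {q}

{q}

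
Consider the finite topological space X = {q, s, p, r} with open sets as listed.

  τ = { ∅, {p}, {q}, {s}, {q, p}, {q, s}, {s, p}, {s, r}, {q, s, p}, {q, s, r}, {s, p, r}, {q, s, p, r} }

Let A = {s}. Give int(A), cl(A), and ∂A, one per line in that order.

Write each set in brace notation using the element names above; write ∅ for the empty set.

U open, U⊆A: ∅, {s}. int(A) = ⋃ = {s}
X∖A={q, p, r}, int(X∖A)={q, p}, hence cl(A)={s, r}
∂A: remove int from cl → {r}

int(A) = {s}
cl(A)  = {s, r}
∂A     = {r}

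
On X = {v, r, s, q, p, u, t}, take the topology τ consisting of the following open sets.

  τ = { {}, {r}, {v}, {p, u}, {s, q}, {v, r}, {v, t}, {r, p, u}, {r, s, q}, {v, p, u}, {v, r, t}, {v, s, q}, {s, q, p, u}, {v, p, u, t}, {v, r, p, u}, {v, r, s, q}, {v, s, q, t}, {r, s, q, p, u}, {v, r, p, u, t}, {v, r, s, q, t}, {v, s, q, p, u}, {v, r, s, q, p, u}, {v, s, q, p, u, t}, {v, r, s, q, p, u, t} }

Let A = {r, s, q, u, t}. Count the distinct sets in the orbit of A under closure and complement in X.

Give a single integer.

8

X∖A={v, p}, int(X∖A)={v}, hence cl(A)={r, s, q, p, u, t}
Orbit (k=closure, c=complement):
  1. A     = {r, s, q, u, t}
  2. kA    = {r, s, q, p, u, t}
  3. cA    = {v, p}
  4. ckA   = {v}
  5. kcA   = {v, p, u, t}
  6. kckA  = {v, t}
  7. ckcA  = {r, s, q}
  8. ckckA = {r, s, q, p, u}
(closed under both — stop)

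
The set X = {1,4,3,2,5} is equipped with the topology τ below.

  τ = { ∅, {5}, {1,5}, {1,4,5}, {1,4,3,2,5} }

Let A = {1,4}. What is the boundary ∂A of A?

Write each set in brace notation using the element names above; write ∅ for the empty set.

{1,4,3,2}

interior: largest open inside A is ∅ (from ∅)
cl via duality: int({3,2,5}) = {5}, so X∖{5} = {1,4,3,2}
cl∖int = {1,4,3,2}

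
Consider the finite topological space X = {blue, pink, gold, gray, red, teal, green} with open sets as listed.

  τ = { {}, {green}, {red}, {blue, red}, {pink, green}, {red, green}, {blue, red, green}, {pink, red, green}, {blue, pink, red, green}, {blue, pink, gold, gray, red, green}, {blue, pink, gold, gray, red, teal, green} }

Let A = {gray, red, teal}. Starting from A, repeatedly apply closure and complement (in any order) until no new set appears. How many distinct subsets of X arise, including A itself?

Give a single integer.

8

closure: X∖int(X∖A) = X∖{pink, green} = {blue, gold, gray, red, teal}
Let k=closure and c=complement:
  1. A     = {gray, red, teal}
  2. kA    = {blue, gold, gray, red, teal}
  3. cA    = {blue, pink, gold, green}
  4. ckA   = {pink, green}
  5. kcA   = {blue, pink, gold, gray, teal, green}
  6. kckA  = {pink, gold, gray, teal, green}
  7. ckcA  = {red}
  8. ckckA = {blue, red}
— saturated at 8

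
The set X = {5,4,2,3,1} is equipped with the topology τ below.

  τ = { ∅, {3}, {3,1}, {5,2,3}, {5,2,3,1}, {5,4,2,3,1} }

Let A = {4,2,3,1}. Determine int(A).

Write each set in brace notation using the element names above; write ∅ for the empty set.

{3,1}

U open, U⊆A: ∅, {3}, {3,1}. int(A) = ⋃ = {3,1}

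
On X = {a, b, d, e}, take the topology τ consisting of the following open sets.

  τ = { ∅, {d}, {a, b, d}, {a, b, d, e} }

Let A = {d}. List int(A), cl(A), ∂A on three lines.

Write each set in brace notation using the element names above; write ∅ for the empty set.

int(A) = {d}
cl(A)  = {a, b, d, e}
∂A     = {a, b, e}

opens ⊆ A: ∅, {d}; union → int = {d}
complement {a, b, e}; its interior ∅; cl(A) = X∖∅ = {a, b, d, e}
boundary = {a, b, d, e} ∖ {d} = {a, b, e}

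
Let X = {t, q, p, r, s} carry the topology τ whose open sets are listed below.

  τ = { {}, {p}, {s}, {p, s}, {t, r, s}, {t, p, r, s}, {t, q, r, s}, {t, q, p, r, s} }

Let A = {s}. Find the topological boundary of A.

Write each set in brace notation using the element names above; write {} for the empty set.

opens ⊆ A: {}, {s}; union → int = {s}
complement {t, q, p, r}; its interior {p}; cl(A) = X∖{p} = {t, q, r, s}
boundary = {t, q, r, s} ∖ {s} = {t, q, r}

{t, q, r}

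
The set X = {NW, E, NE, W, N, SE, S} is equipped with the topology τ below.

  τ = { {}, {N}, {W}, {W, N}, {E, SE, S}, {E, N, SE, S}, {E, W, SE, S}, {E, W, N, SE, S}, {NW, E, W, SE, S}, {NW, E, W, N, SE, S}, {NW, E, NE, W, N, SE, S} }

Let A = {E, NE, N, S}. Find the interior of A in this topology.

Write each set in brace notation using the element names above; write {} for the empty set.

open subsets of A: {}, {N}; so int(A) = {N}

{N}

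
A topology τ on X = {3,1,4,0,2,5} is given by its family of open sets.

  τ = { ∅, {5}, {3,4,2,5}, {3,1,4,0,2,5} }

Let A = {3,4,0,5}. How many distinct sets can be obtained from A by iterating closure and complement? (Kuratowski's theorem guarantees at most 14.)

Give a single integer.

6

complement {1,2}; its interior ∅; cl(A) = X∖∅ = {3,1,4,0,2,5}
With k = closure, c = complement:
  1. A     = {3,4,0,5}
  2. kA    = {3,1,4,0,2,5}
  3. cA    = {1,2}
  4. ckA   = ∅
  5. kcA   = {3,1,4,0,2}
  6. ckcA  = {5}
k, c of each give nothing new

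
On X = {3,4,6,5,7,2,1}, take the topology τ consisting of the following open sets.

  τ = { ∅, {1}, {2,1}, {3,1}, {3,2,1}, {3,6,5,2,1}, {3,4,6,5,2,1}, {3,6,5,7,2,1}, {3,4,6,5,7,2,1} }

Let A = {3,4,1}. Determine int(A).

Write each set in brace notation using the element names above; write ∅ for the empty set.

{3,1}

U open, U⊆A: ∅, {1}, {3,1}. int(A) = ⋃ = {3,1}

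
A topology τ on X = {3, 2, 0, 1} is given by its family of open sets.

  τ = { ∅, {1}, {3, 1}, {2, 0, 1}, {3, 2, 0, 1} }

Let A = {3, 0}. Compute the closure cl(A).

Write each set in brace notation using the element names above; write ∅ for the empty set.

{3, 2, 0}

closure: X∖int(X∖A) = X∖{1} = {3, 2, 0}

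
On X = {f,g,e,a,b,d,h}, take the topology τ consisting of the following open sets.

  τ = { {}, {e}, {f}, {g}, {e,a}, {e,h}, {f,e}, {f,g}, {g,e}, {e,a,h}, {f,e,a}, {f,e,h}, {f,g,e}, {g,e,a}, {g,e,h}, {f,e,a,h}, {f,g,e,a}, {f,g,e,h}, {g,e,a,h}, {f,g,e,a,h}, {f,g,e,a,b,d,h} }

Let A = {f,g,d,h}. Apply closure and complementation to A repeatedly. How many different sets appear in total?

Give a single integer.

8

complement {e,a,b}; its interior {e,a}; cl(A) = X∖{e,a} = {f,g,b,d,h}
With k = closure, c = complement:
  1. A     = {f,g,d,h}
  2. kA    = {f,g,b,d,h}
  3. cA    = {e,a,b}
  4. ckA   = {e,a}
  5. kcA   = {e,a,b,d,h}
  6. ckcA  = {f,g}
  7. kckcA = {f,g,b,d}
  8. ckckcA = {e,a,h}
k, c of each give nothing new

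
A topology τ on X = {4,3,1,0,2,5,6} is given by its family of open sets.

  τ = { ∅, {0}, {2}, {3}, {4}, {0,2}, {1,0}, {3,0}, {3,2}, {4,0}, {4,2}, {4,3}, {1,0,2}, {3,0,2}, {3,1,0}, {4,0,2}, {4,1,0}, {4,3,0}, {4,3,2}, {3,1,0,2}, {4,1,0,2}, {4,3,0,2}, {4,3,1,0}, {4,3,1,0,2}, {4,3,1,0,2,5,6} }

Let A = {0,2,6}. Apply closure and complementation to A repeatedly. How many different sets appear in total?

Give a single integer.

complement {4,3,1,5}; its interior {4,3}; cl(A) = X∖{4,3} = {1,0,2,5,6}
With k = closure, c = complement:
  1. A     = {0,2,6}
  2. kA    = {1,0,2,5,6}
  3. cA    = {4,3,1,5}
  4. ckA   = {4,3}
  5. kcA   = {4,3,1,5,6}
  6. kckA  = {4,3,5,6}
  7. ckcA  = {0,2}
  8. ckckA = {1,0,2}
k, c of each give nothing new

8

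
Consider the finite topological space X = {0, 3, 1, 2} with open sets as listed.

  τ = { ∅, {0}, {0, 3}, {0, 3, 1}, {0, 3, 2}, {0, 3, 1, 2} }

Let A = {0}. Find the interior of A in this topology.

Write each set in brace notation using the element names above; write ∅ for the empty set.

{0}

opens ⊆ A: ∅, {0}; union → int = {0}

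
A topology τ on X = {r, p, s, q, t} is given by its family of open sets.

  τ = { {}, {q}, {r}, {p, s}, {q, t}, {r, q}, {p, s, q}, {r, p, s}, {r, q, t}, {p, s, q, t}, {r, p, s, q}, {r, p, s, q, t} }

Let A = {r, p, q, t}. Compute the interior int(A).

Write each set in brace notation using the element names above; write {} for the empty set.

open subsets of A: {}, {q}, {r}, {r, q}, {q, t}, {r, q, t}; so int(A) = {r, q, t}

{r, q, t}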